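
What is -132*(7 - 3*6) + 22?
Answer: 1474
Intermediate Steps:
-132*(7 - 3*6) + 22 = -132*(7 - 18) + 22 = -132*(-11) + 22 = 1452 + 22 = 1474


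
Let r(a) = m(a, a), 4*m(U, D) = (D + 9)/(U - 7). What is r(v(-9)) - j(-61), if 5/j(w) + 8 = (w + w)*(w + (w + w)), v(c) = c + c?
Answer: 100181/1115900 ≈ 0.089776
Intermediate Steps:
m(U, D) = (9 + D)/(4*(-7 + U)) (m(U, D) = ((D + 9)/(U - 7))/4 = ((9 + D)/(-7 + U))/4 = (9 + D)/(4*(-7 + U)))
v(c) = 2*c
r(a) = (9 + a)/(4*(-7 + a))
j(w) = 5/(-8 + 6*w²) (j(w) = 5/(-8 + (w + w)*(w + (w + w))) = 5/(-8 + (2*w)*(w + 2*w)) = 5/(-8 + (2*w)*(3*w)) = 5/(-8 + 6*w²))
r(v(-9)) - j(-61) = (9 + 2*(-9))/(4*(-7 + 2*(-9))) - 5/(2*(-4 + 3*(-61)²)) = (9 - 18)/(4*(-7 - 18)) - 5/(2*(-4 + 3*3721)) = (¼)*(-9)/(-25) - 5/(2*(-4 + 11163)) = (¼)*(-1/25)*(-9) - 5/(2*11159) = 9/100 - 5/(2*11159) = 9/100 - 1*5/22318 = 9/100 - 5/22318 = 100181/1115900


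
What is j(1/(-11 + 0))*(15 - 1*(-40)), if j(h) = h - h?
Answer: 0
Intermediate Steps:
j(h) = 0
j(1/(-11 + 0))*(15 - 1*(-40)) = 0*(15 - 1*(-40)) = 0*(15 + 40) = 0*55 = 0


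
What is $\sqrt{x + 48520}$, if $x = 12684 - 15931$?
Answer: $\sqrt{45273} \approx 212.77$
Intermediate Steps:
$x = -3247$ ($x = 12684 - 15931 = -3247$)
$\sqrt{x + 48520} = \sqrt{-3247 + 48520} = \sqrt{45273}$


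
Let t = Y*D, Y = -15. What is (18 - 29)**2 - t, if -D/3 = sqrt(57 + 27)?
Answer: 121 - 90*sqrt(21) ≈ -291.43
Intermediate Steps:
D = -6*sqrt(21) (D = -3*sqrt(57 + 27) = -6*sqrt(21) ≈ -27.495)
t = 90*sqrt(21) (t = -(-90)*sqrt(21) = 90*sqrt(21) ≈ 412.43)
(18 - 29)**2 - t = (18 - 29)**2 - 90*sqrt(21) = (-11)**2 - 90*sqrt(21) = 121 - 90*sqrt(21)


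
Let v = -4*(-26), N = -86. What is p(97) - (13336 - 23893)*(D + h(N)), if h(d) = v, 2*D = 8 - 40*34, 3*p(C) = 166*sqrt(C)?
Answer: -6038604 + 166*sqrt(97)/3 ≈ -6.0381e+6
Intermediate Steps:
v = 104
p(C) = 166*sqrt(C)/3 (p(C) = (166*sqrt(C))/3 = 166*sqrt(C)/3)
D = -676 (D = (8 - 40*34)/2 = (8 - 1360)/2 = (1/2)*(-1352) = -676)
h(d) = 104
p(97) - (13336 - 23893)*(D + h(N)) = 166*sqrt(97)/3 - (13336 - 23893)*(-676 + 104) = 166*sqrt(97)/3 - (-10557)*(-572) = 166*sqrt(97)/3 - 1*6038604 = 166*sqrt(97)/3 - 6038604 = -6038604 + 166*sqrt(97)/3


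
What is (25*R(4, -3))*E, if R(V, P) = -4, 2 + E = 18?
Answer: -1600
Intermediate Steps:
E = 16 (E = -2 + 18 = 16)
(25*R(4, -3))*E = (25*(-4))*16 = -100*16 = -1600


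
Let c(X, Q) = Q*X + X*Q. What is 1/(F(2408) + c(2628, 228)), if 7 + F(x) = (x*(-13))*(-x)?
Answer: 1/76578393 ≈ 1.3059e-8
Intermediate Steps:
F(x) = -7 + 13*x**2 (F(x) = -7 + (x*(-13))*(-x) = -7 + (-13*x)*(-x) = -7 + 13*x**2)
c(X, Q) = 2*Q*X (c(X, Q) = Q*X + Q*X = 2*Q*X)
1/(F(2408) + c(2628, 228)) = 1/((-7 + 13*2408**2) + 2*228*2628) = 1/((-7 + 13*5798464) + 1198368) = 1/((-7 + 75380032) + 1198368) = 1/(75380025 + 1198368) = 1/76578393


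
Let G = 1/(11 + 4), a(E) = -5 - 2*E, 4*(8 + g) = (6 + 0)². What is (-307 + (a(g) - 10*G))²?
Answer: 891136/9 ≈ 99015.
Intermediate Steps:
g = 1 (g = -8 + (6 + 0)²/4 = -8 + (¼)*6² = -8 + (¼)*36 = -8 + 9 = 1)
G = 1/15 ≈ 0.066667
(-307 + (a(g) - 10*G))² = (-307 + ((-5 - 2*1) - 10*1/15))² = (-307 + ((-5 - 2) - ⅔))² = (-307 + (-7 - ⅔))² = (-307 - 23/3)² = (-944/3)² = 891136/9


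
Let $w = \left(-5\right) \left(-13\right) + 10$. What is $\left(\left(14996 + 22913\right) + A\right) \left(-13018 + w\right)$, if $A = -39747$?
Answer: $23789234$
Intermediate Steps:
$w = 75$ ($w = 65 + 10 = 75$)
$\left(\left(14996 + 22913\right) + A\right) \left(-13018 + w\right) = \left(\left(14996 + 22913\right) - 39747\right) \left(-13018 + 75\right) = \left(37909 - 39747\right) \left(-12943\right) = \left(-1838\right) \left(-12943\right) = 23789234$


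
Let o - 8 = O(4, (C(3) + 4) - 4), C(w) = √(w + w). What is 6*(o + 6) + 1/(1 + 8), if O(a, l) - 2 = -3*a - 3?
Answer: 55/9 ≈ 6.1111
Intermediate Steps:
C(w) = √2*√w (C(w) = √(2*w) = √2*√w)
O(a, l) = -1 - 3*a (O(a, l) = 2 + (-3*a - 3) = 2 + (-3 - 3*a) = -1 - 3*a)
o = -5 (o = 8 + (-1 - 3*4) = 8 + (-1 - 12) = 8 - 13 = -5)
6*(o + 6) + 1/(1 + 8) = 6*(-5 + 6) + 1/(1 + 8) = 6*1 + 1/9 = 6 + ⅑ = 55/9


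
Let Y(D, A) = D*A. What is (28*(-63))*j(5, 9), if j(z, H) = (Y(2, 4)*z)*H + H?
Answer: -650916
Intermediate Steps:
Y(D, A) = A*D
j(z, H) = H + 8*H*z (j(z, H) = ((4*2)*z)*H + H = (8*z)*H + H = 8*H*z + H = H + 8*H*z)
(28*(-63))*j(5, 9) = (28*(-63))*(9*(1 + 8*5)) = -15876*(1 + 40) = -15876*41 = -1764*369 = -650916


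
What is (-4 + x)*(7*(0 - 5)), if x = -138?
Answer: 4970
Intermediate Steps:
(-4 + x)*(7*(0 - 5)) = (-4 - 138)*(7*(0 - 5)) = -994*(-5) = -142*(-35) = 4970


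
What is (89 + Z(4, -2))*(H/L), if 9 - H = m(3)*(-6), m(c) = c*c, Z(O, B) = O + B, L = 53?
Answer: 5733/53 ≈ 108.17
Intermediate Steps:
Z(O, B) = B + O
m(c) = c²
H = 63 (H = 9 - 3²*(-6) = 9 - 9*(-6) = 9 - 1*(-54) = 9 + 54 = 63)
(89 + Z(4, -2))*(H/L) = (89 + (-2 + 4))*(63/53) = (89 + 2)*(63*(1/53)) = 91*(63/53) = 5733/53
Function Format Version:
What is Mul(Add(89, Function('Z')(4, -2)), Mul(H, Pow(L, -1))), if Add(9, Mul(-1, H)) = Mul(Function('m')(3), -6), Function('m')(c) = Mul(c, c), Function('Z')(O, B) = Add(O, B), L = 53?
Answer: Rational(5733, 53) ≈ 108.17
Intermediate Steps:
Function('Z')(O, B) = Add(B, O)
Function('m')(c) = Pow(c, 2)
H = 63 (H = Add(9, Mul(-1, Mul(Pow(3, 2), -6))) = Add(9, Mul(-1, Mul(9, -6))) = Add(9, Mul(-1, -54)) = Add(9, 54) = 63)
Mul(Add(89, Function('Z')(4, -2)), Mul(H, Pow(L, -1))) = Mul(Add(89, Add(-2, 4)), Mul(63, Pow(53, -1))) = Mul(Add(89, 2), Mul(63, Rational(1, 53))) = Mul(91, Rational(63, 53)) = Rational(5733, 53)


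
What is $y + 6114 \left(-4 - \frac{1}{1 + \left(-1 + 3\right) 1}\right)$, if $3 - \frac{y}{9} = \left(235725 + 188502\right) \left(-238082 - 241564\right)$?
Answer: $1831309026311$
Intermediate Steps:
$y = 1831309052805$ ($y = 27 - 9 \left(235725 + 188502\right) \left(-238082 - 241564\right) = 27 - 9 \cdot 424227 \left(-479646\right) = 27 - -1831309052778 = 27 + 1831309052778 = 1831309052805$)
$y + 6114 \left(-4 - \frac{1}{1 + \left(-1 + 3\right) 1}\right) = 1831309052805 + 6114 \left(-4 - \frac{1}{1 + \left(-1 + 3\right) 1}\right) = 1831309052805 + 6114 \left(-4 - \frac{1}{1 + 2 \cdot 1}\right) = 1831309052805 + 6114 \left(-4 - \frac{1}{1 + 2}\right) = 1831309052805 + 6114 \left(-4 - \frac{1}{3}\right) = 1831309052805 + 6114 \left(- \frac{13}{3}\right) = 1831309052805 - 26494 = 1831309026311$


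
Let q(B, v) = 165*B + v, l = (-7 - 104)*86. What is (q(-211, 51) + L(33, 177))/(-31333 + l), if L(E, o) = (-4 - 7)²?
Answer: 34643/40879 ≈ 0.84745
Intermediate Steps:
l = -9546 (l = -111*86 = -9546)
q(B, v) = v + 165*B
L(E, o) = 121 (L(E, o) = (-11)² = 121)
(q(-211, 51) + L(33, 177))/(-31333 + l) = ((51 + 165*(-211)) + 121)/(-31333 - 9546) = ((51 - 34815) + 121)/(-40879) = (-34764 + 121)*(-1/40879) = -34643*(-1/40879) = 34643/40879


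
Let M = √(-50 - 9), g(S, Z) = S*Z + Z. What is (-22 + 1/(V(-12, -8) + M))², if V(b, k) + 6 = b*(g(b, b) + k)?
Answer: (1446236*√59 + 1080342605*I)/(2988*√59 + 2231977*I) ≈ 484.03 + 0.00015142*I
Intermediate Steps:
g(S, Z) = Z + S*Z
M = I*√59 (M = √(-59) = I*√59 ≈ 7.6811*I)
V(b, k) = -6 + b*(k + b*(1 + b)) (V(b, k) = -6 + b*(b*(1 + b) + k) = -6 + b*(k + b*(1 + b)))
(-22 + 1/(V(-12, -8) + M))² = (-22 + 1/((-6 - 12*(-8) + (-12)²*(1 - 12)) + I*√59))² = (-22 + 1/((-6 + 96 + 144*(-11)) + I*√59))² = (-22 + 1/((-6 + 96 - 1584) + I*√59))² = (-22 + 1/(-1494 + I*√59))²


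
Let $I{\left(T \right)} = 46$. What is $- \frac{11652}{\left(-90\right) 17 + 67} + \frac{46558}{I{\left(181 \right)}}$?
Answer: $\frac{34325173}{33649} \approx 1020.1$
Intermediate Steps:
$- \frac{11652}{\left(-90\right) 17 + 67} + \frac{46558}{I{\left(181 \right)}} = - \frac{11652}{\left(-90\right) 17 + 67} + \frac{46558}{46} = - \frac{11652}{-1530 + 67} + 46558 \cdot \frac{1}{46} = - \frac{11652}{-1463} + \frac{23279}{23} = \left(-11652\right) \left(- \frac{1}{1463}\right) + \frac{23279}{23} = \frac{11652}{1463} + \frac{23279}{23} = \frac{34325173}{33649}$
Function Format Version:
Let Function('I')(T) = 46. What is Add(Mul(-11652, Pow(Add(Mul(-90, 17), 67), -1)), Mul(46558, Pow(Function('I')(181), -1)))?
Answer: Rational(34325173, 33649) ≈ 1020.1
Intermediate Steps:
Add(Mul(-11652, Pow(Add(Mul(-90, 17), 67), -1)), Mul(46558, Pow(Function('I')(181), -1))) = Add(Mul(-11652, Pow(Add(Mul(-90, 17), 67), -1)), Mul(46558, Pow(46, -1))) = Add(Mul(-11652, Pow(Add(-1530, 67), -1)), Mul(46558, Rational(1, 46))) = Add(Mul(-11652, Pow(-1463, -1)), Rational(23279, 23)) = Add(Mul(-11652, Rational(-1, 1463)), Rational(23279, 23)) = Add(Rational(11652, 1463), Rational(23279, 23)) = Rational(34325173, 33649)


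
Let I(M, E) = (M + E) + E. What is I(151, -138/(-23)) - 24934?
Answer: -24771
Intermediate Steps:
I(M, E) = M + 2*E (I(M, E) = (E + M) + E = M + 2*E)
I(151, -138/(-23)) - 24934 = (151 + 2*(-138/(-23))) - 24934 = (151 + 2*(-138*(-1/23))) - 24934 = (151 + 2*6) - 24934 = (151 + 12) - 24934 = 163 - 24934 = -24771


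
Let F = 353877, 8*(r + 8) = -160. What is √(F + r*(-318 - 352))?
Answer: √372637 ≈ 610.44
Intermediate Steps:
r = -28 (r = -8 + (⅛)*(-160) = -8 - 20 = -28)
√(F + r*(-318 - 352)) = √(353877 - 28*(-318 - 352)) = √(353877 - 28*(-670)) = √(353877 + 18760) = √372637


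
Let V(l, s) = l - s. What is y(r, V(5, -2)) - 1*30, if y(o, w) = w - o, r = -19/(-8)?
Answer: -203/8 ≈ -25.375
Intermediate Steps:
r = 19/8 (r = -19*(-1/8) = 19/8 ≈ 2.3750)
y(r, V(5, -2)) - 1*30 = ((5 - 1*(-2)) - 1*19/8) - 1*30 = ((5 + 2) - 19/8) - 30 = (7 - 19/8) - 30 = 37/8 - 30 = -203/8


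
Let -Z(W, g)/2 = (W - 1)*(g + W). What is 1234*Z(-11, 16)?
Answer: 148080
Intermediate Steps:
Z(W, g) = -2*(-1 + W)*(W + g) (Z(W, g) = -2*(W - 1)*(g + W) = -2*(-1 + W)*(W + g))
1234*Z(-11, 16) = 1234*(-2*(-11)² + 2*(-11) + 2*16 - 2*(-11)*16) = 1234*(-2*121 - 22 + 32 + 352) = 1234*(-242 - 22 + 32 + 352) = 1234*120 = 148080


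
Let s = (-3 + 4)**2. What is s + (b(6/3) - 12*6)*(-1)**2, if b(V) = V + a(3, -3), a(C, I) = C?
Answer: -66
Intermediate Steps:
b(V) = 3 + V (b(V) = V + 3 = 3 + V)
s = 1 (s = 1**2 = 1)
s + (b(6/3) - 12*6)*(-1)**2 = 1 + ((3 + 6/3) - 12*6)*(-1)**2 = 1 + ((3 + 6*(1/3)) - 1*72)*1 = 1 + ((3 + 2) - 72)*1 = 1 + (5 - 72)*1 = 1 - 67*1 = 1 - 67 = -66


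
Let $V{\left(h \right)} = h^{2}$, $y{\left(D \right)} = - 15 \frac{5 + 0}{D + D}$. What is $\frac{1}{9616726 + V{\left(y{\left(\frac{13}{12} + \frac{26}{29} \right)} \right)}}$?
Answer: $\frac{474721}{4565432085946} \approx 1.0398 \cdot 10^{-7}$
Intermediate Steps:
$y{\left(D \right)} = - \frac{75}{2 D}$ ($y{\left(D \right)} = - 15 \frac{5}{2 D} = - \frac{75}{2 D}$)
$\frac{1}{9616726 + V{\left(y{\left(\frac{13}{12} + \frac{26}{29} \right)} \right)}} = \frac{1}{9616726 + \left(- \frac{75}{2 \left(\frac{13}{12} + \frac{26}{29}\right)}\right)^{2}} = \frac{1}{9616726 + \left(- \frac{75}{2 \cdot \frac{689}{348}}\right)^{2}} = \frac{1}{9616726 + \left(\left(- \frac{75}{2}\right) \frac{348}{689}\right)^{2}} = \frac{1}{9616726 + \left(- \frac{13050}{689}\right)^{2}} = \frac{1}{9616726 + \frac{170302500}{474721}} = \frac{1}{\frac{4565432085946}{474721}} = \frac{474721}{4565432085946}$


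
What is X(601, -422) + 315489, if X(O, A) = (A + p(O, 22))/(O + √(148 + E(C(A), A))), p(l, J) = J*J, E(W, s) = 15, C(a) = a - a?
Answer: 56951777422/180519 - 31*√163/180519 ≈ 3.1549e+5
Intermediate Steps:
C(a) = 0
p(l, J) = J²
X(O, A) = (484 + A)/(O + √163) (X(O, A) = (A + 22²)/(O + √(148 + 15)) = (A + 484)/(O + √163) = (484 + A)/(O + √163))
X(601, -422) + 315489 = (484 - 422)/(601 + √163) + 315489 = 62/(601 + √163) + 315489 = 315489 + 62/(601 + √163)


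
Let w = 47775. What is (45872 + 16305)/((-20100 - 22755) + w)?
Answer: 62177/4920 ≈ 12.638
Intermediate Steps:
(45872 + 16305)/((-20100 - 22755) + w) = (45872 + 16305)/((-20100 - 22755) + 47775) = 62177/(-42855 + 47775) = 62177/4920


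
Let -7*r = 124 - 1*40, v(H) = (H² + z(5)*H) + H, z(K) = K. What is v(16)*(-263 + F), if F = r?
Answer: -96800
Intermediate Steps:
v(H) = H² + 6*H (v(H) = (H² + 5*H) + H = H² + 6*H)
r = -12 (r = -(124 - 1*40)/7 = -(124 - 40)/7 = -⅐*84 = -12)
F = -12
v(16)*(-263 + F) = (16*(6 + 16))*(-263 - 12) = (16*22)*(-275) = 352*(-275) = -96800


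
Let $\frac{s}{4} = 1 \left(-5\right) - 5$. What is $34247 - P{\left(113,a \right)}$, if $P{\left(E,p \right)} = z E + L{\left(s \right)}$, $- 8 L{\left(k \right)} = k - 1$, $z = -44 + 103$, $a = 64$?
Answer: $\frac{220599}{8} \approx 27575.0$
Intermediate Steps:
$z = 59$
$s = -40$ ($s = 4 \left(1 \left(-5\right) - 5\right) = 4 \left(-5 - 5\right) = 4 \left(-10\right) = -40$)
$L{\left(k \right)} = \frac{1}{8} - \frac{k}{8}$ ($L{\left(k \right)} = - \frac{k - 1}{8} = - \frac{-1 + k}{8} = \frac{1}{8} - \frac{k}{8}$)
$P{\left(E,p \right)} = \frac{41}{8} + 59 E$ ($P{\left(E,p \right)} = 59 E + \left(\frac{1}{8} - -5\right) = 59 E + \left(\frac{1}{8} + 5\right) = 59 E + \frac{41}{8} = \frac{41}{8} + 59 E$)
$34247 - P{\left(113,a \right)} = 34247 - \left(\frac{41}{8} + 59 \cdot 113\right) = 34247 - \left(\frac{41}{8} + 6667\right) = 34247 - \frac{53377}{8} = \frac{220599}{8}$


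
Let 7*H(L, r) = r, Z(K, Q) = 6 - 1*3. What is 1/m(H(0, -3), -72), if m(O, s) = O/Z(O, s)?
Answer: -7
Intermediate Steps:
Z(K, Q) = 3 (Z(K, Q) = 6 - 3 = 3)
H(L, r) = r/7
m(O, s) = O/3
1/m(H(0, -3), -72) = 1/(((⅐)*(-3))/3) = 1/((⅓)*(-3/7)) = 1/(-⅐) = -7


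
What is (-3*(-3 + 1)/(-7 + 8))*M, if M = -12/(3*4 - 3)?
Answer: -8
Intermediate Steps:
M = -4/3 (M = -12/(12 - 3) = -12/9 = -12*⅑ = -4/3 ≈ -1.3333)
(-3*(-3 + 1)/(-7 + 8))*M = -3*(-3 + 1)/(-7 + 8)*(-4/3) = -(-6)/1*(-4/3) = -(-6)*(-4/3) = -3*(-2)*(-4/3) = 6*(-4/3) = -8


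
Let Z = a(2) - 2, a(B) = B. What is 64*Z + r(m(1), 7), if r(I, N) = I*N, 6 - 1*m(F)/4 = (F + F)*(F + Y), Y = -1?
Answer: 168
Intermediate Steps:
m(F) = 24 - 8*F*(-1 + F) (m(F) = 24 - 4*(F + F)*(F - 1) = 24 - 4*2*F*(-1 + F) = 24 - 8*F*(-1 + F))
Z = 0 (Z = 2 - 2 = 0)
64*Z + r(m(1), 7) = 64*0 + (24 - 8*1² + 8*1)*7 = 0 + (24 - 8*1 + 8)*7 = 0 + (24 - 8 + 8)*7 = 0 + 24*7 = 0 + 168 = 168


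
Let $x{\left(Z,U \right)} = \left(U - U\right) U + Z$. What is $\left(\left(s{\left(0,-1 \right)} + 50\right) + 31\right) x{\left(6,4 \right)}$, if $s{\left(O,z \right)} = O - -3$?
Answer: $504$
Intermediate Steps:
$s{\left(O,z \right)} = 3 + O$ ($s{\left(O,z \right)} = O + 3 = 3 + O$)
$x{\left(Z,U \right)} = Z$ ($x{\left(Z,U \right)} = 0 U + Z = 0 + Z = Z$)
$\left(\left(s{\left(0,-1 \right)} + 50\right) + 31\right) x{\left(6,4 \right)} = \left(\left(\left(3 + 0\right) + 50\right) + 31\right) 6 = \left(\left(3 + 50\right) + 31\right) 6 = \left(53 + 31\right) 6 = 84 \cdot 6 = 504$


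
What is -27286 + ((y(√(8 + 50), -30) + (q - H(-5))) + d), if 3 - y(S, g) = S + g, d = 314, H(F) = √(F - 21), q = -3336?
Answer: -30275 - √58 - I*√26 ≈ -30283.0 - 5.099*I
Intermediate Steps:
H(F) = √(-21 + F)
y(S, g) = 3 - S - g (y(S, g) = 3 - (S + g) = 3 + (-S - g) = 3 - S - g)
-27286 + ((y(√(8 + 50), -30) + (q - H(-5))) + d) = -27286 + (((3 - √(8 + 50) - 1*(-30)) + (-3336 - √(-21 - 5))) + 314) = -27286 + (((3 - √58 + 30) + (-3336 - √(-26))) + 314) = -27286 + (((33 - √58) + (-3336 - I*√26)) + 314) = -27286 + ((-3303 - √58 - I*√26) + 314) = -27286 + (-2989 - √58 - I*√26) = -30275 - √58 - I*√26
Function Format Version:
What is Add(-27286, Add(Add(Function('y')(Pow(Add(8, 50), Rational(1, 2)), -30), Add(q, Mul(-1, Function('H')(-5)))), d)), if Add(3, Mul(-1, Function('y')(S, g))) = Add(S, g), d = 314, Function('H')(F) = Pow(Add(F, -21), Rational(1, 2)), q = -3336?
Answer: Add(-30275, Mul(-1, Pow(58, Rational(1, 2))), Mul(-1, I, Pow(26, Rational(1, 2)))) ≈ Add(-30283., Mul(-5.0990, I))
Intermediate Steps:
Function('H')(F) = Pow(Add(-21, F), Rational(1, 2))
Function('y')(S, g) = Add(3, Mul(-1, S), Mul(-1, g)) (Function('y')(S, g) = Add(3, Mul(-1, Add(S, g))) = Add(3, Add(Mul(-1, S), Mul(-1, g))) = Add(3, Mul(-1, S), Mul(-1, g)))
Add(-27286, Add(Add(Function('y')(Pow(Add(8, 50), Rational(1, 2)), -30), Add(q, Mul(-1, Function('H')(-5)))), d)) = Add(-27286, Add(Add(Add(3, Mul(-1, Pow(Add(8, 50), Rational(1, 2))), Mul(-1, -30)), Add(-3336, Mul(-1, Pow(Add(-21, -5), Rational(1, 2))))), 314)) = Add(-27286, Add(Add(Add(3, Mul(-1, Pow(58, Rational(1, 2))), 30), Add(-3336, Mul(-1, Pow(-26, Rational(1, 2))))), 314)) = Add(-27286, Add(Add(Add(33, Mul(-1, Pow(58, Rational(1, 2)))), Add(-3336, Mul(-1, Mul(I, Pow(26, Rational(1, 2)))))), 314)) = Add(-27286, Add(Add(Add(33, Mul(-1, Pow(58, Rational(1, 2)))), Add(-3336, Mul(-1, I, Pow(26, Rational(1, 2))))), 314)) = Add(-27286, Add(Add(-3303, Mul(-1, Pow(58, Rational(1, 2))), Mul(-1, I, Pow(26, Rational(1, 2)))), 314)) = Add(-27286, Add(-2989, Mul(-1, Pow(58, Rational(1, 2))), Mul(-1, I, Pow(26, Rational(1, 2))))) = Add(-30275, Mul(-1, Pow(58, Rational(1, 2))), Mul(-1, I, Pow(26, Rational(1, 2))))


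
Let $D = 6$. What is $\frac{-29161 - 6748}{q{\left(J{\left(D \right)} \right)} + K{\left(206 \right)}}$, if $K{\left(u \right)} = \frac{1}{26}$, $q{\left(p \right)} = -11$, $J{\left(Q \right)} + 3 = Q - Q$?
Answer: $\frac{933634}{285} \approx 3275.9$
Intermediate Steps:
$J{\left(Q \right)} = -3$ ($J{\left(Q \right)} = -3 + \left(Q - Q\right) = -3 + 0 = -3$)
$K{\left(u \right)} = \frac{1}{26}$
$\frac{-29161 - 6748}{q{\left(J{\left(D \right)} \right)} + K{\left(206 \right)}} = \frac{-29161 - 6748}{-11 + \frac{1}{26}} = - \frac{35909}{- \frac{285}{26}} = \left(-35909\right) \left(- \frac{26}{285}\right) = \frac{933634}{285}$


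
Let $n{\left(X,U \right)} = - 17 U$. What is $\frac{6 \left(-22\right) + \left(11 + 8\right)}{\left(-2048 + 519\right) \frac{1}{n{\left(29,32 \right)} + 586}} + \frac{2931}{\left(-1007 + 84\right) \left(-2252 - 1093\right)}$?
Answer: $\frac{4885816003}{1573562705} \approx 3.1049$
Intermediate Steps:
$\frac{6 \left(-22\right) + \left(11 + 8\right)}{\left(-2048 + 519\right) \frac{1}{n{\left(29,32 \right)} + 586}} + \frac{2931}{\left(-1007 + 84\right) \left(-2252 - 1093\right)} = \frac{6 \left(-22\right) + \left(11 + 8\right)}{\left(-2048 + 519\right) \frac{1}{\left(-17\right) 32 + 586}} + \frac{2931}{\left(-1007 + 84\right) \left(-2252 - 1093\right)} = \frac{-132 + 19}{\left(-1529\right) \frac{1}{-544 + 586}} + \frac{2931}{\left(-923\right) \left(-3345\right)} = - \frac{113}{\left(-1529\right) \frac{1}{42}} + \frac{2931}{3087435} = - \frac{113}{\left(-1529\right) \frac{1}{42}} + 2931 \cdot \frac{1}{3087435} = - \frac{113}{- \frac{1529}{42}} + \frac{977}{1029145} = \left(-113\right) \left(- \frac{42}{1529}\right) + \frac{977}{1029145} = \frac{4746}{1529} + \frac{977}{1029145} = \frac{4885816003}{1573562705}$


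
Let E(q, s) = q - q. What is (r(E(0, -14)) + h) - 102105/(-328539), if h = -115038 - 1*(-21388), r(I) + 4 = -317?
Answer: -10291012088/109513 ≈ -93971.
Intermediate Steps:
E(q, s) = 0
r(I) = -321 (r(I) = -4 - 317 = -321)
h = -93650 (h = -115038 + 21388 = -93650)
(r(E(0, -14)) + h) - 102105/(-328539) = (-321 - 93650) - 102105/(-328539) = -93971 - 102105*(-1/328539) = -93971 + 34035/109513 = -10291012088/109513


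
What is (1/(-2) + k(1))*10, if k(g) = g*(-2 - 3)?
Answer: -55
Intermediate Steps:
k(g) = -5*g (k(g) = g*(-5) = -5*g)
(1/(-2) + k(1))*10 = (1/(-2) - 5*1)*10 = (-½ - 5)*10 = -11/2*10 = -55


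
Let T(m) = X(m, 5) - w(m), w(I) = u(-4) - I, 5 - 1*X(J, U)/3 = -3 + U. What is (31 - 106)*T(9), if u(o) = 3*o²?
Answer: 2250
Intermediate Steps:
X(J, U) = 24 - 3*U (X(J, U) = 15 - 3*(-3 + U) = 15 + (9 - 3*U) = 24 - 3*U)
w(I) = 48 - I (w(I) = 3*(-4)² - I = 3*16 - I = 48 - I)
T(m) = -39 + m (T(m) = (24 - 3*5) - (48 - m) = (24 - 15) + (-48 + m) = 9 + (-48 + m) = -39 + m)
(31 - 106)*T(9) = (31 - 106)*(-39 + 9) = -75*(-30) = 2250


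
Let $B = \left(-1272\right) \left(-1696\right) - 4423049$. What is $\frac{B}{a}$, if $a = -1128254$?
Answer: $\frac{2265737}{1128254} \approx 2.0082$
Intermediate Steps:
$B = -2265737$ ($B = 2157312 - 4423049 = -2265737$)
$\frac{B}{a} = - \frac{2265737}{-1128254} = \left(-2265737\right) \left(- \frac{1}{1128254}\right) = \frac{2265737}{1128254}$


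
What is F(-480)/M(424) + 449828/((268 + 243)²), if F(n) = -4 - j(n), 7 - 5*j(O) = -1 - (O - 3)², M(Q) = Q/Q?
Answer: -60921719217/1305605 ≈ -46662.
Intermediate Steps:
M(Q) = 1
j(O) = 8/5 + (-3 + O)²/5 (j(O) = 7/5 - (-1 - (O - 3)²)/5 = 7/5 - (-1 - (-3 + O)²)/5 = 7/5 + (⅕ + (-3 + O)²/5) = 8/5 + (-3 + O)²/5)
F(n) = -28/5 - (-3 + n)²/5 (F(n) = -4 - (8/5 + (-3 + n)²/5) = -4 + (-8/5 - (-3 + n)²/5) = -28/5 - (-3 + n)²/5)
F(-480)/M(424) + 449828/((268 + 243)²) = (-28/5 - (-3 - 480)²/5)/1 + 449828/((268 + 243)²) = (-28/5 - ⅕*(-483)²)*1 + 449828/(511²) = (-28/5 - ⅕*233289)*1 + 449828/261121 = (-28/5 - 233289/5)*1 + 449828*(1/261121) = -233317/5*1 + 449828/261121 = -233317/5 + 449828/261121 = -60921719217/1305605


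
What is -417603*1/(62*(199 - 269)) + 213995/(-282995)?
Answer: 23450164537/245639660 ≈ 95.466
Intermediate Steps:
-417603*1/(62*(199 - 269)) + 213995/(-282995) = -417603/((-70*62)) + 213995*(-1/282995) = -417603/(-4340) - 42799/56599 = -417603*(-1/4340) - 42799/56599 = 417603/4340 - 42799/56599 = 23450164537/245639660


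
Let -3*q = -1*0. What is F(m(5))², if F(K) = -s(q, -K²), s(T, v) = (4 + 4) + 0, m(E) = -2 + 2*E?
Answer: 64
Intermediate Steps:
q = 0 (q = -(-1)*0/3 = -⅓*0 = 0)
s(T, v) = 8 (s(T, v) = 8 + 0 = 8)
F(K) = -8 (F(K) = -1*8 = -8)
F(m(5))² = (-8)² = 64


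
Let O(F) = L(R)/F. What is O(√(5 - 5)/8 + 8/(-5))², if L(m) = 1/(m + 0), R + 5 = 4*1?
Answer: 25/64 ≈ 0.39063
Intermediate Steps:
R = -1 (R = -5 + 4*1 = -5 + 4 = -1)
L(m) = 1/m
O(F) = -1/F (O(F) = 1/((-1)*F) = -1/F)
O(√(5 - 5)/8 + 8/(-5))² = (-1/(√(5 - 5)/8 + 8/(-5)))² = (-1/(√0*(⅛) + 8*(-⅕)))² = (-1/(0*(⅛) - 8/5))² = (-1/(0 - 8/5))² = (-1/(-8/5))² = (-1*(-5/8))² = (5/8)² = 25/64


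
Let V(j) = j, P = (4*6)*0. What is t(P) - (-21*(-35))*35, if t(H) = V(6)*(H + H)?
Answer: -25725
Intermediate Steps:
P = 0 (P = 24*0 = 0)
t(H) = 12*H (t(H) = 6*(H + H) = 6*(2*H) = 12*H)
t(P) - (-21*(-35))*35 = 12*0 - (-21*(-35))*35 = 0 - 735*35 = 0 - 1*25725 = 0 - 25725 = -25725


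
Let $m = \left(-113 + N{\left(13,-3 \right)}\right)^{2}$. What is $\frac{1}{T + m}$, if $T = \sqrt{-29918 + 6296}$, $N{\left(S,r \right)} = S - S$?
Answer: $\frac{12769}{163070983} - \frac{i \sqrt{23622}}{163070983} \approx 7.8303 \cdot 10^{-5} - 9.425 \cdot 10^{-7} i$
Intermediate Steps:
$N{\left(S,r \right)} = 0$
$T = i \sqrt{23622}$ ($T = \sqrt{-23622} = i \sqrt{23622} \approx 153.69 i$)
$m = 12769$ ($m = \left(-113 + 0\right)^{2} = \left(-113\right)^{2} = 12769$)
$\frac{1}{T + m} = \frac{1}{i \sqrt{23622} + 12769} = \frac{1}{12769 + i \sqrt{23622}}$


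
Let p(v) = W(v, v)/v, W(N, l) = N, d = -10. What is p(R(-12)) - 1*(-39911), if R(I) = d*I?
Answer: 39912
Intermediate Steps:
R(I) = -10*I
p(v) = 1 (p(v) = v/v = 1)
p(R(-12)) - 1*(-39911) = 1 - 1*(-39911) = 1 + 39911 = 39912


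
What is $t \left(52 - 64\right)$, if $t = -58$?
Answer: $696$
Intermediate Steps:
$t \left(52 - 64\right) = - 58 \left(52 - 64\right) = \left(-58\right) \left(-12\right) = 696$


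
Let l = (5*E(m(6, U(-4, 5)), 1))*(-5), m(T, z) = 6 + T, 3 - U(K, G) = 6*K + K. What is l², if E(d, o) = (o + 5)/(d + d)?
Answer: 625/16 ≈ 39.063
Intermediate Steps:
U(K, G) = 3 - 7*K (U(K, G) = 3 - (6*K + K) = 3 - 7*K)
E(d, o) = (5 + o)/(2*d) (E(d, o) = (5 + o)/((2*d)) = (5 + o)*(1/(2*d)) = (5 + o)/(2*d))
l = -25/4 (l = (5*((5 + 1)/(2*(6 + 6))))*(-5) = (5*((½)*6/12))*(-5) = (5*((½)*(1/12)*6))*(-5) = (5*(¼))*(-5) = (5/4)*(-5) = -25/4 ≈ -6.2500)
l² = (-25/4)² = 625/16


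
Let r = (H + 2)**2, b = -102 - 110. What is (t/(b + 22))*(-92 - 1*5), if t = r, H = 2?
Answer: 776/95 ≈ 8.1684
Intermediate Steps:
b = -212
r = 16 (r = (2 + 2)**2 = 4**2 = 16)
t = 16
(t/(b + 22))*(-92 - 1*5) = (16/(-212 + 22))*(-92 - 1*5) = (16/(-190))*(-92 - 5) = -1/190*16*(-97) = -8/95*(-97) = 776/95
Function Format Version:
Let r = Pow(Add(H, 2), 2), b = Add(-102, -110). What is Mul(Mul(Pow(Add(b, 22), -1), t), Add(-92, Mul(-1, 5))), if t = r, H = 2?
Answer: Rational(776, 95) ≈ 8.1684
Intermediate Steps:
b = -212
r = 16 (r = Pow(Add(2, 2), 2) = Pow(4, 2) = 16)
t = 16
Mul(Mul(Pow(Add(b, 22), -1), t), Add(-92, Mul(-1, 5))) = Mul(Mul(Pow(Add(-212, 22), -1), 16), Add(-92, Mul(-1, 5))) = Mul(Mul(Pow(-190, -1), 16), Add(-92, -5)) = Mul(Mul(Rational(-1, 190), 16), -97) = Mul(Rational(-8, 95), -97) = Rational(776, 95)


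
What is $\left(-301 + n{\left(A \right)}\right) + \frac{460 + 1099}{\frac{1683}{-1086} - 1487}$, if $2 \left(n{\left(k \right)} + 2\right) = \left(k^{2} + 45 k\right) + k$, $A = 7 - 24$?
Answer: $- \frac{593330361}{1077710} \approx -550.55$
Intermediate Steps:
$A = -17$ ($A = 7 - 24 = -17$)
$n{\left(k \right)} = -2 + \frac{k^{2}}{2} + 23 k$ ($n{\left(k \right)} = -2 + \frac{\left(k^{2} + 45 k\right) + k}{2} = -2 + \frac{k^{2} + 46 k}{2} = -2 + \left(\frac{k^{2}}{2} + 23 k\right) = -2 + \frac{k^{2}}{2} + 23 k$)
$\left(-301 + n{\left(A \right)}\right) + \frac{460 + 1099}{\frac{1683}{-1086} - 1487} = \left(-301 + \left(-2 + \frac{\left(-17\right)^{2}}{2} + 23 \left(-17\right)\right)\right) + \frac{460 + 1099}{\frac{1683}{-1086} - 1487} = \left(-301 - \frac{497}{2}\right) + \frac{1559}{1683 \left(- \frac{1}{1086}\right) - 1487} = \left(-301 - \frac{497}{2}\right) + \frac{1559}{- \frac{561}{362} - 1487} = \left(-301 - \frac{497}{2}\right) + \frac{1559}{- \frac{538855}{362}} = - \frac{1099}{2} + 1559 \left(- \frac{362}{538855}\right) = - \frac{1099}{2} - \frac{564358}{538855} = - \frac{593330361}{1077710}$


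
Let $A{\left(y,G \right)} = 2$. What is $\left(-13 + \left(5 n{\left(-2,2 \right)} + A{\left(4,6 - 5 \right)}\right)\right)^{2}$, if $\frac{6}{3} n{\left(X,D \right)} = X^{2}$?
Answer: $1$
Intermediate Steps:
$n{\left(X,D \right)} = \frac{X^{2}}{2}$
$\left(-13 + \left(5 n{\left(-2,2 \right)} + A{\left(4,6 - 5 \right)}\right)\right)^{2} = \left(-13 + \left(5 \frac{\left(-2\right)^{2}}{2} + 2\right)\right)^{2} = \left(-13 + \left(5 \cdot \frac{1}{2} \cdot 4 + 2\right)\right)^{2} = \left(-13 + \left(5 \cdot 2 + 2\right)\right)^{2} = \left(-13 + \left(10 + 2\right)\right)^{2} = \left(-13 + 12\right)^{2} = \left(-1\right)^{2} = 1$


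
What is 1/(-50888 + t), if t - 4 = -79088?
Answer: -1/129972 ≈ -7.6940e-6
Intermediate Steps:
t = -79084 (t = 4 - 79088 = -79084)
1/(-50888 + t) = 1/(-50888 - 79084) = 1/(-129972) = -1/129972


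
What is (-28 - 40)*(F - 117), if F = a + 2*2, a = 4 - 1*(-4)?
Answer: 7140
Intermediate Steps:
a = 8 (a = 4 + 4 = 8)
F = 12 (F = 8 + 2*2 = 8 + 4 = 12)
(-28 - 40)*(F - 117) = (-28 - 40)*(12 - 117) = -68*(-105) = 7140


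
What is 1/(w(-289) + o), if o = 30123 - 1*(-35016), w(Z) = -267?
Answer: 1/64872 ≈ 1.5415e-5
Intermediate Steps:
o = 65139 (o = 30123 + 35016 = 65139)
1/(w(-289) + o) = 1/(-267 + 65139) = 1/64872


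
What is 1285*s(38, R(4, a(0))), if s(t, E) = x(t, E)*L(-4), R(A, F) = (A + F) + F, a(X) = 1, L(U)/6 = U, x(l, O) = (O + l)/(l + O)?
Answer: -30840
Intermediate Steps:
x(l, O) = 1 (x(l, O) = (O + l)/(O + l) = 1)
L(U) = 6*U
R(A, F) = A + 2*F
s(t, E) = -24 (s(t, E) = 1*(6*(-4)) = 1*(-24) = -24)
1285*s(38, R(4, a(0))) = 1285*(-24) = -30840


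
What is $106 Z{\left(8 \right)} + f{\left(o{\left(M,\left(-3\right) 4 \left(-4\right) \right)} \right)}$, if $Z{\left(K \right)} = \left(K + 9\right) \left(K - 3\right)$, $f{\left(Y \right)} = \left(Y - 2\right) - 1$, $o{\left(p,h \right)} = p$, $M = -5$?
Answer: $9002$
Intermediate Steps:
$f{\left(Y \right)} = -3 + Y$ ($f{\left(Y \right)} = \left(-2 + Y\right) - 1 = -3 + Y$)
$Z{\left(K \right)} = \left(-3 + K\right) \left(9 + K\right)$ ($Z{\left(K \right)} = \left(9 + K\right) \left(-3 + K\right) = \left(-3 + K\right) \left(9 + K\right)$)
$106 Z{\left(8 \right)} + f{\left(o{\left(M,\left(-3\right) 4 \left(-4\right) \right)} \right)} = 106 \left(-27 + 8^{2} + 6 \cdot 8\right) - 8 = 106 \left(-27 + 64 + 48\right) - 8 = 106 \cdot 85 - 8 = 9010 - 8 = 9002$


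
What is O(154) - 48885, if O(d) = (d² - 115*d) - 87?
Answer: -42966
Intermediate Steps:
O(d) = -87 + d² - 115*d
O(154) - 48885 = (-87 + 154² - 115*154) - 48885 = (-87 + 23716 - 17710) - 48885 = 5919 - 48885 = -42966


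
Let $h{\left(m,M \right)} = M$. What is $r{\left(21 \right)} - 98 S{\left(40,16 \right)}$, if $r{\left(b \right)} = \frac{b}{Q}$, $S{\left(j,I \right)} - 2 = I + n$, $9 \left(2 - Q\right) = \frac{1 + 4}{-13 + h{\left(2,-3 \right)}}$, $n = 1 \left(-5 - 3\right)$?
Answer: $- \frac{284116}{293} \approx -969.68$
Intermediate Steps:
$n = -8$ ($n = 1 \left(-8\right) = -8$)
$Q = \frac{293}{144}$ ($Q = 2 - \frac{\left(1 + 4\right) \frac{1}{-13 - 3}}{9} = 2 - \frac{5 \frac{1}{-16}}{9} = 2 - \frac{5 \left(- \frac{1}{16}\right)}{9} = 2 - - \frac{5}{144} = 2 + \frac{5}{144} = \frac{293}{144} \approx 2.0347$)
$S{\left(j,I \right)} = -6 + I$ ($S{\left(j,I \right)} = 2 + \left(I - 8\right) = 2 + \left(-8 + I\right) = -6 + I$)
$r{\left(b \right)} = \frac{144 b}{293}$ ($r{\left(b \right)} = \frac{b}{\frac{293}{144}} = b \frac{144}{293} = \frac{144 b}{293}$)
$r{\left(21 \right)} - 98 S{\left(40,16 \right)} = \frac{144}{293} \cdot 21 - 98 \left(-6 + 16\right) = \frac{3024}{293} - 980 = - \frac{284116}{293}$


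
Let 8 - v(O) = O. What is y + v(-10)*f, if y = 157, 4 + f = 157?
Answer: 2911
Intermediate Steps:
v(O) = 8 - O
f = 153 (f = -4 + 157 = 153)
y + v(-10)*f = 157 + (8 - 1*(-10))*153 = 157 + (8 + 10)*153 = 157 + 18*153 = 157 + 2754 = 2911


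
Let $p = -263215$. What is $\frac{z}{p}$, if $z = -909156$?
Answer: $\frac{909156}{263215} \approx 3.454$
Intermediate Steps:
$\frac{z}{p} = - \frac{909156}{-263215} = \left(-909156\right) \left(- \frac{1}{263215}\right) = \frac{909156}{263215}$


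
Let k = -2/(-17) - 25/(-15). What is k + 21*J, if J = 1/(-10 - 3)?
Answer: 112/663 ≈ 0.16893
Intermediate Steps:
J = -1/13 (J = 1/(-13) = -1/13 ≈ -0.076923)
k = 91/51 (k = -2*(-1/17) - 25*(-1/15) = 2/17 + 5/3 = 91/51 ≈ 1.7843)
k + 21*J = 91/51 + 21*(-1/13) = 91/51 - 21/13 = 112/663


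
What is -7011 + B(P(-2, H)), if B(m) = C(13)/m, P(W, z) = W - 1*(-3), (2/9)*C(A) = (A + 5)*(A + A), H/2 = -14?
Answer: -4905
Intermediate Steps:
H = -28 (H = 2*(-14) = -28)
C(A) = 9*A*(5 + A) (C(A) = 9*((A + 5)*(A + A))/2 = 9*((5 + A)*(2*A))/2 = 9*(2*A*(5 + A))/2 = 9*A*(5 + A))
P(W, z) = 3 + W (P(W, z) = W + 3 = 3 + W)
B(m) = 2106/m (B(m) = (9*13*(5 + 13))/m = (9*13*18)/m = 2106/m)
-7011 + B(P(-2, H)) = -7011 + 2106/(3 - 2) = -7011 + 2106/1 = -7011 + 2106*1 = -7011 + 2106 = -4905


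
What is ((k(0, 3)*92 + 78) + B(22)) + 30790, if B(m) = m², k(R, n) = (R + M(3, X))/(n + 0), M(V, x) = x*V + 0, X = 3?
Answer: 31628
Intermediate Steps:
M(V, x) = V*x (M(V, x) = V*x + 0 = V*x)
k(R, n) = (9 + R)/n (k(R, n) = (R + 3*3)/(n + 0) = (R + 9)/n = (9 + R)/n)
((k(0, 3)*92 + 78) + B(22)) + 30790 = ((((9 + 0)/3)*92 + 78) + 22²) + 30790 = ((((⅓)*9)*92 + 78) + 484) + 30790 = ((3*92 + 78) + 484) + 30790 = ((276 + 78) + 484) + 30790 = (354 + 484) + 30790 = 838 + 30790 = 31628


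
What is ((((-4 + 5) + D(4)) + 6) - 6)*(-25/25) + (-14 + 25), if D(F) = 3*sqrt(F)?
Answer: 4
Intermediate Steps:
((((-4 + 5) + D(4)) + 6) - 6)*(-25/25) + (-14 + 25) = ((((-4 + 5) + 3*sqrt(4)) + 6) - 6)*(-25/25) + (-14 + 25) = (((1 + 3*2) + 6) - 6)*(-25*1/25) + 11 = (((1 + 6) + 6) - 6)*(-1) + 11 = ((7 + 6) - 6)*(-1) + 11 = (13 - 6)*(-1) + 11 = 7*(-1) + 11 = -7 + 11 = 4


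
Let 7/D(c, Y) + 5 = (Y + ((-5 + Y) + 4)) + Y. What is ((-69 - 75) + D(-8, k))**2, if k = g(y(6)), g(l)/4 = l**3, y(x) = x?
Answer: 138664630129/6687396 ≈ 20735.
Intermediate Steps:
g(l) = 4*l**3
k = 864 (k = 4*6**3 = 4*216 = 864)
D(c, Y) = 7/(-6 + 3*Y) (D(c, Y) = 7/(-5 + ((Y + ((-5 + Y) + 4)) + Y)) = 7/(-5 + ((Y + (-1 + Y)) + Y)) = 7/(-5 + ((-1 + 2*Y) + Y)) = 7/(-5 + (-1 + 3*Y)) = 7/(-6 + 3*Y))
((-69 - 75) + D(-8, k))**2 = ((-69 - 75) + 7/(3*(-2 + 864)))**2 = (-144 + (7/3)/862)**2 = (-144 + (7/3)*(1/862))**2 = (-144 + 7/2586)**2 = (-372377/2586)**2 = 138664630129/6687396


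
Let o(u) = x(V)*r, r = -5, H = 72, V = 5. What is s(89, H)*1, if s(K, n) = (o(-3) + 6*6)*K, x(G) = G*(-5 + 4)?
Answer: 5429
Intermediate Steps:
x(G) = -G (x(G) = G*(-1) = -G)
o(u) = 25 (o(u) = -1*5*(-5) = -5*(-5) = 25)
s(K, n) = 61*K (s(K, n) = (25 + 6*6)*K = (25 + 36)*K = 61*K)
s(89, H)*1 = (61*89)*1 = 5429*1 = 5429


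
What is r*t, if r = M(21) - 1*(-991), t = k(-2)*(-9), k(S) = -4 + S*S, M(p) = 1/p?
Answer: 0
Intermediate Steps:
k(S) = -4 + S²
t = 0 (t = (-4 + (-2)²)*(-9) = (-4 + 4)*(-9) = 0*(-9) = 0)
r = 20812/21 (r = 1/21 - 1*(-991) = 1/21 + 991 = 20812/21 ≈ 991.05)
r*t = (20812/21)*0 = 0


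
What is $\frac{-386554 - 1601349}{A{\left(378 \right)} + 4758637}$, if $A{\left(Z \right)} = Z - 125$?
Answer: $- \frac{1987903}{4758890} \approx -0.41772$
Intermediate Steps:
$A{\left(Z \right)} = -125 + Z$
$\frac{-386554 - 1601349}{A{\left(378 \right)} + 4758637} = \frac{-386554 - 1601349}{\left(-125 + 378\right) + 4758637} = - \frac{1987903}{253 + 4758637} = - \frac{1987903}{4758890}$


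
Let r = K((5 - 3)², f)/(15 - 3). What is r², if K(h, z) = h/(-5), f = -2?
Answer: 1/225 ≈ 0.0044444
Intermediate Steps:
K(h, z) = -h/5 (K(h, z) = h*(-⅕) = -h/5)
r = -1/15 (r = (-(5 - 3)²/5)/(15 - 3) = -⅕*2²/12 = -⅕*4*(1/12) = -⅘*1/12 = -1/15 ≈ -0.066667)
r² = (-1/15)² = 1/225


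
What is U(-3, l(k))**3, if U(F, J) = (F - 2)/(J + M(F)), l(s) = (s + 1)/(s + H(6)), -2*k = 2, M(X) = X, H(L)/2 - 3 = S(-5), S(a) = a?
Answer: 125/27 ≈ 4.6296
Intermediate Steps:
H(L) = -4 (H(L) = 6 + 2*(-5) = 6 - 10 = -4)
k = -1 (k = -1/2*2 = -1)
l(s) = (1 + s)/(-4 + s) (l(s) = (s + 1)/(s - 4) = (1 + s)/(-4 + s))
U(F, J) = (-2 + F)/(F + J) (U(F, J) = (F - 2)/(J + F) = (-2 + F)/(F + J))
U(-3, l(k))**3 = ((-2 - 3)/(-3 + (1 - 1)/(-4 - 1)))**3 = (-5/(-3 + 0/(-5)))**3 = (-5/(-3 - 1/5*0))**3 = (-5/(-3 + 0))**3 = (-5/(-3))**3 = (-1/3*(-5))**3 = (5/3)**3 = 125/27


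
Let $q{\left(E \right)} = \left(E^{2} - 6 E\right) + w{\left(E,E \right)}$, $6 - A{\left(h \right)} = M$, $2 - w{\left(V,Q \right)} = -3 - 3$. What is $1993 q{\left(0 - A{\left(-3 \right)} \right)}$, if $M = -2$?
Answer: $239160$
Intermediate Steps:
$w{\left(V,Q \right)} = 8$ ($w{\left(V,Q \right)} = 2 - \left(-3 - 3\right) = 2 - -6 = 2 + 6 = 8$)
$A{\left(h \right)} = 8$ ($A{\left(h \right)} = 6 - -2 = 6 + 2 = 8$)
$q{\left(E \right)} = 8 + E^{2} - 6 E$ ($q{\left(E \right)} = \left(E^{2} - 6 E\right) + 8 = 8 + E^{2} - 6 E$)
$1993 q{\left(0 - A{\left(-3 \right)} \right)} = 1993 \left(8 + \left(0 - 8\right)^{2} - 6 \left(0 - 8\right)\right) = 1993 \left(8 + \left(-8\right)^{2} - -48\right) = 1993 \left(8 + 64 + 48\right) = 1993 \cdot 120 = 239160$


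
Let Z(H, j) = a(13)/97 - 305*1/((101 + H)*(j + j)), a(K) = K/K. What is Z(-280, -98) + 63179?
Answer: 215007492991/3403148 ≈ 63179.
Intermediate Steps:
a(K) = 1
Z(H, j) = 1/97 - 305/(2*j*(101 + H)) (Z(H, j) = 1/97 - 305*1/((101 + H)*(j + j)) = 1*(1/97) - 305*1/(2*j*(101 + H)) = 1/97 - 305*1/(2*j*(101 + H)) = 1/97 - 305/(2*j*(101 + H)))
Z(-280, -98) + 63179 = (1/194)*(-29585 + 202*(-98) + 2*(-280)*(-98))/(-98*(101 - 280)) + 63179 = (1/194)*(-1/98)*(-29585 - 19796 + 54880)/(-179) + 63179 = (1/194)*(-1/98)*(-1/179)*5499 + 63179 = 5499/3403148 + 63179 = 215007492991/3403148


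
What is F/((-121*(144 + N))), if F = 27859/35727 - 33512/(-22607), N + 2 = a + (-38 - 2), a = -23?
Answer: -1827091637/7720615882551 ≈ -0.00023665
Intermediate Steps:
N = -65 (N = -2 + (-23 + (-38 - 2)) = -2 + (-23 - 40) = -2 - 63 = -65)
F = 1827091637/807680289 (F = 27859*(1/35727) - 33512*(-1/22607) = 27859/35727 + 33512/22607 = 1827091637/807680289 ≈ 2.2621)
F/((-121*(144 + N))) = 1827091637/(807680289*((-121*(144 - 65)))) = 1827091637/(807680289*((-121*79))) = (1827091637/807680289)/(-9559) = (1827091637/807680289)*(-1/9559) = -1827091637/7720615882551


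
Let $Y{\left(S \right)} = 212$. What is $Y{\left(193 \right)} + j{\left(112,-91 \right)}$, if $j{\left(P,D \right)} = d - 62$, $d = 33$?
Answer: $183$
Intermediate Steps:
$j{\left(P,D \right)} = -29$ ($j{\left(P,D \right)} = 33 - 62 = -29$)
$Y{\left(193 \right)} + j{\left(112,-91 \right)} = 212 - 29 = 183$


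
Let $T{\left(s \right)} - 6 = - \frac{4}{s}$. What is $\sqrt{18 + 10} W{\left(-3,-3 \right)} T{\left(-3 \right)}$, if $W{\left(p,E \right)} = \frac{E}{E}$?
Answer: $\frac{44 \sqrt{7}}{3} \approx 38.804$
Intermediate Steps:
$T{\left(s \right)} = 6 - \frac{4}{s}$
$W{\left(p,E \right)} = 1$
$\sqrt{18 + 10} W{\left(-3,-3 \right)} T{\left(-3 \right)} = \sqrt{18 + 10} \cdot 1 \left(6 - \frac{4}{-3}\right) = \sqrt{28} \cdot 1 \left(6 - - \frac{4}{3}\right) = 2 \sqrt{7} \cdot 1 \left(6 + \frac{4}{3}\right) = 2 \sqrt{7} \cdot \frac{22}{3} = \frac{44 \sqrt{7}}{3}$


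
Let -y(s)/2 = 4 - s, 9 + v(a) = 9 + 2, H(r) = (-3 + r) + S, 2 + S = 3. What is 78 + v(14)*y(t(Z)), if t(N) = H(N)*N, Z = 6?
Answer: 158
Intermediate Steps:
S = 1 (S = -2 + 3 = 1)
H(r) = -2 + r (H(r) = (-3 + r) + 1 = -2 + r)
v(a) = 2 (v(a) = -9 + (9 + 2) = -9 + 11 = 2)
t(N) = N*(-2 + N) (t(N) = (-2 + N)*N = N*(-2 + N))
y(s) = -8 + 2*s (y(s) = -2*(4 - s) = -8 + 2*s)
78 + v(14)*y(t(Z)) = 78 + 2*(-8 + 2*(6*(-2 + 6))) = 78 + 2*(-8 + 2*(6*4)) = 78 + 2*(-8 + 2*24) = 78 + 2*(-8 + 48) = 78 + 2*40 = 78 + 80 = 158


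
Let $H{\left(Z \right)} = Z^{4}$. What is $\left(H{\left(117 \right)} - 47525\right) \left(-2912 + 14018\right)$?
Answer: $2080611322776$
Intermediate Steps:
$\left(H{\left(117 \right)} - 47525\right) \left(-2912 + 14018\right) = \left(117^{4} - 47525\right) \left(-2912 + 14018\right) = \left(187388721 - 47525\right) 11106 = 187341196 \cdot 11106 = 2080611322776$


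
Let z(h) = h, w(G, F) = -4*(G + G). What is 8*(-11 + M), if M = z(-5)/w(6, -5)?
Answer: -523/6 ≈ -87.167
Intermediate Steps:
w(G, F) = -8*G
M = 5/48 (M = -5/((-8*6)) = -5/(-48) = -5*(-1/48) = 5/48 ≈ 0.10417)
8*(-11 + M) = 8*(-11 + 5/48) = 8*(-523/48) = -523/6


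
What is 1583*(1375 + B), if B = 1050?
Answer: 3838775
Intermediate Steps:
1583*(1375 + B) = 1583*(1375 + 1050) = 1583*2425 = 3838775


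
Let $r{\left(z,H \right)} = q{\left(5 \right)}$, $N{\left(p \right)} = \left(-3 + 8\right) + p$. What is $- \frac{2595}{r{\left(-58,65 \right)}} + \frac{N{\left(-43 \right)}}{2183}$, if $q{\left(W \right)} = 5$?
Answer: $- \frac{1133015}{2183} \approx -519.02$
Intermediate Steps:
$N{\left(p \right)} = 5 + p$
$r{\left(z,H \right)} = 5$
$- \frac{2595}{r{\left(-58,65 \right)}} + \frac{N{\left(-43 \right)}}{2183} = - \frac{2595}{5} + \frac{5 - 43}{2183} = \left(-2595\right) \frac{1}{5} - \frac{38}{2183} = -519 - \frac{38}{2183} = - \frac{1133015}{2183}$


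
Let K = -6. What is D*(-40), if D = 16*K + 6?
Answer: 3600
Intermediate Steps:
D = -90 (D = 16*(-6) + 6 = -96 + 6 = -90)
D*(-40) = -90*(-40) = 3600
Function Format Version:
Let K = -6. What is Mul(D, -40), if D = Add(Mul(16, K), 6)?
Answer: 3600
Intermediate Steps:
D = -90 (D = Add(Mul(16, -6), 6) = Add(-96, 6) = -90)
Mul(D, -40) = Mul(-90, -40) = 3600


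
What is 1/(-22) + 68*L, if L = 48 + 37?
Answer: 127159/22 ≈ 5780.0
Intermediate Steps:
L = 85
1/(-22) + 68*L = 1/(-22) + 68*85 = -1/22 + 5780 = 127159/22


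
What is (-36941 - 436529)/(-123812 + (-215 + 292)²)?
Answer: 473470/117883 ≈ 4.0164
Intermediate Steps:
(-36941 - 436529)/(-123812 + (-215 + 292)²) = -473470/(-123812 + 77²) = -473470/(-123812 + 5929) = -473470/(-117883) = -473470*(-1/117883) = 473470/117883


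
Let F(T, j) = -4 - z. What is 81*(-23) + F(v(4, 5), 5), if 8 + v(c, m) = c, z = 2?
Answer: -1869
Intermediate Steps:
v(c, m) = -8 + c
F(T, j) = -6 (F(T, j) = -4 - 1*2 = -4 - 2 = -6)
81*(-23) + F(v(4, 5), 5) = 81*(-23) - 6 = -1863 - 6 = -1869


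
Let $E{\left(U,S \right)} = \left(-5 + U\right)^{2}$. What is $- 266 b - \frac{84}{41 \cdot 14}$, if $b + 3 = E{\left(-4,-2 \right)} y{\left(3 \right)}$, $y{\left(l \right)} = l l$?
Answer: $- \frac{7917762}{41} \approx -1.9312 \cdot 10^{5}$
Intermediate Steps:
$y{\left(l \right)} = l^{2}$
$b = 726$ ($b = -3 + \left(-5 - 4\right)^{2} \cdot 3^{2} = -3 + \left(-9\right)^{2} \cdot 9 = -3 + 81 \cdot 9 = -3 + 729 = 726$)
$- 266 b - \frac{84}{41 \cdot 14} = \left(-266\right) 726 - \frac{84}{41 \cdot 14} = -193116 - \frac{84}{574} = -193116 - \frac{6}{41} = - \frac{7917762}{41}$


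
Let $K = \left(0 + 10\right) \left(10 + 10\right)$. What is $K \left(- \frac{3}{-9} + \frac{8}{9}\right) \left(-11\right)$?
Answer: $- \frac{24200}{9} \approx -2688.9$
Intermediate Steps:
$K = 200$ ($K = 10 \cdot 20 = 200$)
$K \left(- \frac{3}{-9} + \frac{8}{9}\right) \left(-11\right) = 200 \left(- \frac{3}{-9} + \frac{8}{9}\right) \left(-11\right) = 200 \left(\left(-3\right) \left(- \frac{1}{9}\right) + 8 \cdot \frac{1}{9}\right) \left(-11\right) = 200 \left(\frac{1}{3} + \frac{8}{9}\right) \left(-11\right) = 200 \cdot \frac{11}{9} \left(-11\right) = \frac{2200}{9} \left(-11\right) = - \frac{24200}{9}$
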